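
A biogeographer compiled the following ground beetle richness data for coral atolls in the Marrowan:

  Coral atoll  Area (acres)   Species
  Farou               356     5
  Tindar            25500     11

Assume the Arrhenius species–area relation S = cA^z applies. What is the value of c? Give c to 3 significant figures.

1.69

z = ln(S₂/S₁) / ln(A₂/A₁) = ln(11/5) / ln(25500/356) = 0.7885 / 4.2715 = 0.1846
c = S₁ / A₁^z = 5 / 356^0.1846 = 5 / 2.958 = 1.69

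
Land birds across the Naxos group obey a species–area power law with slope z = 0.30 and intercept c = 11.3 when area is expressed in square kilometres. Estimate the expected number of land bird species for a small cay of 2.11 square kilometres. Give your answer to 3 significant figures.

S = 11.3 × 2.11^0.3
ln S = ln 11.3 + 0.3 × ln 2.11 = 2.4248 + 0.3 × 0.7467 = 2.6488
S = e^2.6488 ≈ 14.14

14.1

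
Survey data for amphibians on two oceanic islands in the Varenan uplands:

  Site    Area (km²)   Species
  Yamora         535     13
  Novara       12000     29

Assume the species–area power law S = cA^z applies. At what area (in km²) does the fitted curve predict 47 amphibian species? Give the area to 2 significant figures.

78000 km²

z = ln(29/13) / ln(12000/535) = 0.8023 / 3.1104 = 0.2580
c = 13 / 535^0.2580 = 13 / 5.056 = 2.571
A = (47/2.571)^(1/0.2580) ⇒ ln A = ln(18.28)/0.2580 = 11.2645
A = e^11.2645 ≈ 78003 km²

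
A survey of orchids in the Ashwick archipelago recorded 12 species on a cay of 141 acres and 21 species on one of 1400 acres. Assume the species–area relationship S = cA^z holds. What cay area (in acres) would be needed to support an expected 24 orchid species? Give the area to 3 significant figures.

2420 acres

z = ln(21/12) / ln(1400/141) = 0.5596 / 2.2955 = 0.2438
c = 12 / 141^0.2438 = 12 / 3.342 = 3.591
A = (24/3.591)^(1/0.2438) ⇒ ln A = ln(6.683)/0.2438 = 7.7920
A = e^7.7920 ≈ 2421 acres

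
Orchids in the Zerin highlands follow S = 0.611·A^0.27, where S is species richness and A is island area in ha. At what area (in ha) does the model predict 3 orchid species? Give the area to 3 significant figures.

3 = 0.611 × A^0.27  ⇒  A^0.27 = 3/0.611 = 4.91
ln A = ln(4.91) / 0.27 = 1.5913 / 0.27 = 5.8936
A = e^5.8936 ≈ 362.7 ha

363 ha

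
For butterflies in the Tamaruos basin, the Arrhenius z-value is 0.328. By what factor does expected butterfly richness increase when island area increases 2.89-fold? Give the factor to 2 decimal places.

1.42

S₂/S₁ = (A₂/A₁)^z = 2.89^0.328
ln(S₂/S₁) = 0.328 × ln 2.89 = 0.328 × 1.0613 = 0.3481
S₂/S₁ = e^0.3481 ≈ 1.416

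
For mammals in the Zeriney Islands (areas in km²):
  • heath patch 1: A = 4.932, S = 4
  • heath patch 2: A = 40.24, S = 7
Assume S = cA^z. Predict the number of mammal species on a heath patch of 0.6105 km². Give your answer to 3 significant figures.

2.29

z = ln(7/4) / ln(40.24/4.932) = 0.5596 / 2.0991 = 0.2666
c = 4 / 4.932^0.2666 = 4 / 1.53 = 2.614
S₃ = 2.614 × 0.6105^0.2666 = 2.614 × 0.8767 ≈ 2.292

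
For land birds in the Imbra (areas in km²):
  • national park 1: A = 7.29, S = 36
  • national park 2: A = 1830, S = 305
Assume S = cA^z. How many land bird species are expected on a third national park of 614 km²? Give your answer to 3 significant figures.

z = ln(305/36) / ln(1830/7.29) = 2.1368 / 5.5256 = 0.3867
c = 36 / 7.29^0.3867 = 36 / 2.156 = 16.7
S₃ = 16.7 × 614^0.3867 = 16.7 × 11.97 ≈ 199.9

200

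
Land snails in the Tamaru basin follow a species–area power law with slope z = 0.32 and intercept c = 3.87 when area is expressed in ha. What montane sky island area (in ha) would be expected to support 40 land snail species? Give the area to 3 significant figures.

1480 ha

40 = 3.87 × A^0.32  ⇒  A^0.32 = 40/3.87 = 10.34
ln A = ln(10.34) / 0.32 = 2.3356 / 0.32 = 7.2988
A = e^7.2988 ≈ 1479 ha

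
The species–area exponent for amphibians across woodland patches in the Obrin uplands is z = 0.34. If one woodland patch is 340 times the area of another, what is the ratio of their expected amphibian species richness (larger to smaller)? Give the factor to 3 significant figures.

S₂/S₁ = (A₂/A₁)^z = 340^0.34
ln(S₂/S₁) = 0.34 × ln 340 = 0.34 × 5.8289 = 1.9818
S₂/S₁ = e^1.9818 ≈ 7.256

7.26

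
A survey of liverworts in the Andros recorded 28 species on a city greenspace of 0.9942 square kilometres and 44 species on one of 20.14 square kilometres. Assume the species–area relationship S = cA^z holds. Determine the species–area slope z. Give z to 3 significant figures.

Taking logs: ln S = ln c + z ln A, so z = (ln S₂ − ln S₁)/(ln A₂ − ln A₁).
z = ln(44/28) / ln(20.14/0.9942) = ln(1.571) / ln(20.26) = 0.4520 / 3.0085 = 0.1502

0.150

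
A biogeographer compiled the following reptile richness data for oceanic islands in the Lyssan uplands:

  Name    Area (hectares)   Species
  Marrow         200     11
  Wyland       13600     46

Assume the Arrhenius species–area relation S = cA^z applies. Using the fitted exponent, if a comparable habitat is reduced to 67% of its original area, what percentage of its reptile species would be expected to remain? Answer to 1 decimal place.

87.3%

z = ln(46/11) / ln(13600/200) = 1.4307 / 4.2195 = 0.3391
S_new/S_old = (A_new/A_old)^z = 0.67^0.3391 = exp(0.3391 × -0.4005) = 0.873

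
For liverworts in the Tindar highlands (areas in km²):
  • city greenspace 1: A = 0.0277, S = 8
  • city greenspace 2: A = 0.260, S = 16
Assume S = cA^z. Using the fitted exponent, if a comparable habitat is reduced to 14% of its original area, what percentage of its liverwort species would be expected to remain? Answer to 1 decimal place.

z = ln(16/8) / ln(0.26/0.0277) = 0.6931 / 2.2392 = 0.3095
S_new/S_old = (A_new/A_old)^z = 0.14^0.3095 = exp(0.3095 × -1.9661) = 0.5441

54.4%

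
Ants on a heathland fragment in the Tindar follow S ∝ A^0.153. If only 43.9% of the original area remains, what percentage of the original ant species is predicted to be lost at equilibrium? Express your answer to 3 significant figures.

11.8%

S_new/S_old = (A_new/A_old)^z = 0.439^0.153
= exp(0.153 × ln 0.439) = exp(0.153 × -0.8233) = exp(-0.1260) ≈ 0.8817
Fraction lost = 1 − 0.8817 = 0.1183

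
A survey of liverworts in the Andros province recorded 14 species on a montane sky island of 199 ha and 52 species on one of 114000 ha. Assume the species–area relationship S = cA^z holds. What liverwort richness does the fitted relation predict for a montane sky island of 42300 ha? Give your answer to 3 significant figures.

z = ln(52/14) / ln(114000/199) = 1.3122 / 6.3506 = 0.2066
c = 14 / 199^0.2066 = 14 / 2.985 = 4.69
S₃ = 4.69 × 42300^0.2066 = 4.69 × 9.035 ≈ 42.37

42.4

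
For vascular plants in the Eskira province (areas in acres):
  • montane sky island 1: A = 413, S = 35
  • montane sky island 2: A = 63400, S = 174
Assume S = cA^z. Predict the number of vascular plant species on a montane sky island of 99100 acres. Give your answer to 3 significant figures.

z = ln(174/35) / ln(63400/413) = 1.6037 / 5.0338 = 0.3186
c = 35 / 413^0.3186 = 35 / 6.814 = 5.136
S₃ = 5.136 × 99100^0.3186 = 5.136 × 39.06 ≈ 200.6

201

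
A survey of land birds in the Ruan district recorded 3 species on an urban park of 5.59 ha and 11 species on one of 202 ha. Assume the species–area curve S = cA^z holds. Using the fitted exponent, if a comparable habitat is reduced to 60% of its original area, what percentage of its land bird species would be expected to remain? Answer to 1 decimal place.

83.1%

z = ln(11/3) / ln(202/5.59) = 1.2993 / 3.5873 = 0.3622
S_new/S_old = (A_new/A_old)^z = 0.6^0.3622 = exp(0.3622 × -0.5108) = 0.8311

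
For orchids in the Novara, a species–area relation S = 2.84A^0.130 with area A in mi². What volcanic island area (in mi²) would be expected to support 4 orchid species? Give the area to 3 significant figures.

13.9 mi²

4 = 2.84 × A^0.13  ⇒  A^0.13 = 4/2.84 = 1.408
ln A = ln(1.408) / 0.13 = 0.3425 / 0.13 = 2.6345
A = e^2.6345 ≈ 13.94 mi²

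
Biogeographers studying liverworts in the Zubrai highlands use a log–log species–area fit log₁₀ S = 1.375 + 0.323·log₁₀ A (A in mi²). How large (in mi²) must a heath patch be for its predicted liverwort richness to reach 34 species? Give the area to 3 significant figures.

3.05 mi²

34 = 23.71 × A^0.323  ⇒  A^0.323 = 34/23.71 = 1.434
ln A = ln(1.434) / 0.323 = 0.3603 / 0.323 = 1.1155
A = e^1.1155 ≈ 3.051 mi²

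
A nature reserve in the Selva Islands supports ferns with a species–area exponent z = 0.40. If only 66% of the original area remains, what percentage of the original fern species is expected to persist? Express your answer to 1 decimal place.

S_new/S_old = (A_new/A_old)^z = 0.66^0.4
= exp(0.4 × ln 0.66) = exp(0.4 × -0.4155) = exp(-0.1662) ≈ 0.8469

84.7%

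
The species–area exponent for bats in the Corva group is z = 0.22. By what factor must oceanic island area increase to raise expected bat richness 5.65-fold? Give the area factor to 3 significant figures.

2620

(A₂/A₁)^0.22 = 5.65, so A₂/A₁ = 5.65^(1/0.22) = 5.65^4.545
ln(A₂/A₁) = ln 5.65 / 0.22 = 1.7317 / 0.22 = 7.8712
A₂/A₁ = e^7.8712 ≈ 2621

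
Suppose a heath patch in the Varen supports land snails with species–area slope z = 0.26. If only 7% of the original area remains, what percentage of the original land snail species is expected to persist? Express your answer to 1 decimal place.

S_new/S_old = (A_new/A_old)^z = 0.07^0.26
= exp(0.26 × ln 0.07) = exp(0.26 × -2.6593) = exp(-0.6914) ≈ 0.5009

50.1%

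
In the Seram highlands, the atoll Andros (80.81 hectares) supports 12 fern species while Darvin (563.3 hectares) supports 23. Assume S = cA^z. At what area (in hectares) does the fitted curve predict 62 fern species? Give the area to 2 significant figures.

z = ln(23/12) / ln(563.3/80.81) = 0.6506 / 1.9417 = 0.3351
c = 12 / 80.81^0.3351 = 12 / 4.356 = 2.755
A = (62/2.755)^(1/0.3351) ⇒ ln A = ln(22.51)/0.3351 = 9.2934
A = e^9.2934 ≈ 10866 hectares

11000 hectares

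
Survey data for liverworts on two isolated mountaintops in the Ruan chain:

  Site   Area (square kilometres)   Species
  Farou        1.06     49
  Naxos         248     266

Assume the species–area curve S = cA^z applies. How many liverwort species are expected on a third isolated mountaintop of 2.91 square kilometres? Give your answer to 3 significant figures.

67.0

z = ln(266/49) / ln(248/1.06) = 1.6917 / 5.4552 = 0.3101
c = 49 / 1.06^0.3101 = 49 / 1.018 = 48.12
S₃ = 48.12 × 2.91^0.3101 = 48.12 × 1.393 ≈ 67.02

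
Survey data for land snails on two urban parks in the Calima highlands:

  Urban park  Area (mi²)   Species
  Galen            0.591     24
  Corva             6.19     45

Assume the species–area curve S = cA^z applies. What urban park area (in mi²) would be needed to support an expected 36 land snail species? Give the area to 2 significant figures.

2.7 mi²

z = ln(45/24) / ln(6.19/0.591) = 0.6286 / 2.3489 = 0.2676
c = 24 / 0.591^0.2676 = 24 / 0.8687 = 27.63
A = (36/27.63)^(1/0.2676) ⇒ ln A = ln(1.303)/0.2676 = 0.9891
A = e^0.9891 ≈ 2.689 mi²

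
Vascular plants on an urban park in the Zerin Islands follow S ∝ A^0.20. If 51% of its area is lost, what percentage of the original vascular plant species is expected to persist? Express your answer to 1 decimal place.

S_new/S_old = (A_new/A_old)^z = 0.49^0.2
= exp(0.2 × ln 0.49) = exp(0.2 × -0.7133) = exp(-0.1427) ≈ 0.867

86.7%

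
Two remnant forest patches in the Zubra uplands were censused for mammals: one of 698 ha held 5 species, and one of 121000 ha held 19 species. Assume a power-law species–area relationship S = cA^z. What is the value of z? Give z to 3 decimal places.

0.259

Taking logs: ln S = ln c + z ln A, so z = (ln S₂ − ln S₁)/(ln A₂ − ln A₁).
z = ln(19/5) / ln(121000/698) = ln(3.8) / ln(173.4) = 1.3350 / 5.1553 = 0.2590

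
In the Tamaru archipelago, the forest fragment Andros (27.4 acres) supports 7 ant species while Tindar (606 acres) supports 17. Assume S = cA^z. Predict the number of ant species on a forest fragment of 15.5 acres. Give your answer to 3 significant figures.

z = ln(17/7) / ln(606/27.4) = 0.8873 / 3.0963 = 0.2866
c = 7 / 27.4^0.2866 = 7 / 2.582 = 2.711
S₃ = 2.711 × 15.5^0.2866 = 2.711 × 2.193 ≈ 5.946

5.95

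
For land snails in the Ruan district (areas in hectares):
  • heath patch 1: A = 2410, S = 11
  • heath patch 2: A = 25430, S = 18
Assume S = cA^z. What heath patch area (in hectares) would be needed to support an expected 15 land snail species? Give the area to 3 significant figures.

z = ln(18/11) / ln(25430/2410) = 0.4925 / 2.3563 = 0.2090
c = 11 / 2410^0.2090 = 11 / 5.092 = 2.16
A = (15/2.16)^(1/0.2090) ⇒ ln A = ln(6.943)/0.2090 = 9.2713
A = e^9.2713 ≈ 10629 hectares

10600 hectares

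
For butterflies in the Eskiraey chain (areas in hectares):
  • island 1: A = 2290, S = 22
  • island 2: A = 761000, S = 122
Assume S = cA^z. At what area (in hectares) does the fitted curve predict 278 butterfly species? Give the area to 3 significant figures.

z = ln(122/22) / ln(761000/2290) = 1.7130 / 5.8061 = 0.2950
c = 22 / 2290^0.2950 = 22 / 9.801 = 2.245
A = (278/2.245)^(1/0.2950) ⇒ ln A = ln(123.8)/0.2950 = 16.3340
A = e^16.3340 ≈ 12409247 hectares

12400000 hectares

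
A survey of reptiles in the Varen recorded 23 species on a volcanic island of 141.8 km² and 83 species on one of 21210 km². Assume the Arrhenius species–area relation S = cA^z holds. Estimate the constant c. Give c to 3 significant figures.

6.46

z = ln(S₂/S₁) / ln(A₂/A₁) = ln(83/23) / ln(21210/141.8) = 1.2833 / 5.0078 = 0.2563
c = S₁ / A₁^z = 23 / 141.8^0.2563 = 23 / 3.56 = 6.461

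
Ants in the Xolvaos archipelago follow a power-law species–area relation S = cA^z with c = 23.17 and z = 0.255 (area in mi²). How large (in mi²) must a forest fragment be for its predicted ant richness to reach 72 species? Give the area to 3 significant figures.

72 = 23.17 × A^0.255  ⇒  A^0.255 = 72/23.17 = 3.107
ln A = ln(3.107) / 0.255 = 1.1338 / 0.255 = 4.4463
A = e^4.4463 ≈ 85.31 mi²

85.3 mi²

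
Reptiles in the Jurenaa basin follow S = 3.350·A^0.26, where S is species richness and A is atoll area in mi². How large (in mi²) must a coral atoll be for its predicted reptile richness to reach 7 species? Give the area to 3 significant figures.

7 = 3.35 × A^0.26  ⇒  A^0.26 = 7/3.35 = 2.09
ln A = ln(2.09) / 0.26 = 0.7369 / 0.26 = 2.8344
A = e^2.8344 ≈ 17.02 mi²

17.0 mi²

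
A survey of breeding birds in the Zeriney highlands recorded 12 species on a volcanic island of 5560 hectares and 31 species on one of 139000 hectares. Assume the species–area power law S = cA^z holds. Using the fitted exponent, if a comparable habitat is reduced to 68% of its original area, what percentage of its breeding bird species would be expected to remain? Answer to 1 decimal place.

z = ln(31/12) / ln(139000/5560) = 0.9491 / 3.2189 = 0.2948
S_new/S_old = (A_new/A_old)^z = 0.68^0.2948 = exp(0.2948 × -0.3857) = 0.8925

89.3%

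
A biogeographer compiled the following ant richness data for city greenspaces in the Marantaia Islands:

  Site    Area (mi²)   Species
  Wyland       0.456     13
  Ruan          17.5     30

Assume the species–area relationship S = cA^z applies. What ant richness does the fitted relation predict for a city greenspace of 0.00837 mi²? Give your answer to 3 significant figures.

z = ln(30/13) / ln(17.5/0.456) = 0.8362 / 3.6475 = 0.2293
c = 13 / 0.456^0.2293 = 13 / 0.8352 = 15.56
S₃ = 15.56 × 0.00837^0.2293 = 15.56 × 0.334 ≈ 5.199

5.20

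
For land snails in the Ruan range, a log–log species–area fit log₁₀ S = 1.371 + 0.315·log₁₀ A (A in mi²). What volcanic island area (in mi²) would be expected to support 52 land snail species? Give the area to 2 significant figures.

12 mi²

52 = 23.5 × A^0.315  ⇒  A^0.315 = 52/23.5 = 2.213
ln A = ln(2.213) / 0.315 = 0.7944 / 0.315 = 2.5219
A = e^2.5219 ≈ 12.45 mi²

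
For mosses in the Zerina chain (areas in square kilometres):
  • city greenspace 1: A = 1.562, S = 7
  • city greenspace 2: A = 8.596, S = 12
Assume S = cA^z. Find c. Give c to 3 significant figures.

z = ln(S₂/S₁) / ln(A₂/A₁) = ln(12/7) / ln(8.596/1.562) = 0.5390 / 1.7053 = 0.3161
c = S₁ / A₁^z = 7 / 1.562^0.3161 = 7 / 1.151 = 6.08

6.08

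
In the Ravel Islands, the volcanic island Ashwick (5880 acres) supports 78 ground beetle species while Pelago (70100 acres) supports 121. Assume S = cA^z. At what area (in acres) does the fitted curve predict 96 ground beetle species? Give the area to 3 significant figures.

19000 acres

z = ln(121/78) / ln(70100/5880) = 0.4391 / 2.4784 = 0.1772
c = 78 / 5880^0.1772 = 78 / 4.654 = 16.76
A = (96/16.76)^(1/0.1772) ⇒ ln A = ln(5.728)/0.1772 = 9.8513
A = e^9.8513 ≈ 18983 acres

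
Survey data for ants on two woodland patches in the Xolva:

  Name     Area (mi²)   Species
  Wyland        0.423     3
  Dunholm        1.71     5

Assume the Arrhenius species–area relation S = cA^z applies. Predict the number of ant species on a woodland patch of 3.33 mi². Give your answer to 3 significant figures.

6.38

z = ln(5/3) / ln(1.71/0.423) = 0.5108 / 1.3969 = 0.3657
c = 3 / 0.423^0.3657 = 3 / 0.7301 = 4.109
S₃ = 4.109 × 3.33^0.3657 = 4.109 × 1.553 ≈ 6.38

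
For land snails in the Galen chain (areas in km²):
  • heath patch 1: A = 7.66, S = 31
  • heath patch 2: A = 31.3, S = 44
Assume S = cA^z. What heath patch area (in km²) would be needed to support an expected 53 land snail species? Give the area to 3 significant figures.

z = ln(44/31) / ln(31.3/7.66) = 0.3502 / 1.4076 = 0.2488
c = 31 / 7.66^0.2488 = 31 / 1.66 = 18.68
A = (53/18.68)^(1/0.2488) ⇒ ln A = ln(2.837)/0.2488 = 4.1916
A = e^4.1916 ≈ 66.13 km²

66.1 km²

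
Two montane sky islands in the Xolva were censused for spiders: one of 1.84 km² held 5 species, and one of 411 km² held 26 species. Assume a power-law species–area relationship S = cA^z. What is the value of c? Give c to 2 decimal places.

4.15

z = ln(S₂/S₁) / ln(A₂/A₁) = ln(26/5) / ln(411/1.84) = 1.6487 / 5.4088 = 0.3048
c = S₁ / A₁^z = 5 / 1.84^0.3048 = 5 / 1.204 = 4.152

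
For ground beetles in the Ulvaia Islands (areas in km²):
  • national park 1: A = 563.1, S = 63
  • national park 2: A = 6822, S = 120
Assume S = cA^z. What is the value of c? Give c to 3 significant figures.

12.3

z = ln(S₂/S₁) / ln(A₂/A₁) = ln(120/63) / ln(6822/563.1) = 0.6444 / 2.4945 = 0.2583
c = S₁ / A₁^z = 63 / 563.1^0.2583 = 63 / 5.135 = 12.27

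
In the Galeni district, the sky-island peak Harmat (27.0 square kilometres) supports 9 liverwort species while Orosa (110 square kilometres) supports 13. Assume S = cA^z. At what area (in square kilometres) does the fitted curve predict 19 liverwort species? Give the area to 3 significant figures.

z = ln(13/9) / ln(110/27) = 0.3677 / 1.4046 = 0.2618
c = 9 / 27^0.2618 = 9 / 2.37 = 3.798
A = (19/3.798)^(1/0.2618) ⇒ ln A = ln(5.003)/0.2618 = 6.1501
A = e^6.1501 ≈ 468.7 square kilometres

469 square kilometres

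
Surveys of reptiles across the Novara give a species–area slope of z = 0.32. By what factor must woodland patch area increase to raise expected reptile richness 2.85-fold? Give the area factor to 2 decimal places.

26.39

(A₂/A₁)^0.32 = 2.85, so A₂/A₁ = 2.85^(1/0.32) = 2.85^3.125
ln(A₂/A₁) = ln 2.85 / 0.32 = 1.0473 / 0.32 = 3.2729
A₂/A₁ = e^3.2729 ≈ 26.39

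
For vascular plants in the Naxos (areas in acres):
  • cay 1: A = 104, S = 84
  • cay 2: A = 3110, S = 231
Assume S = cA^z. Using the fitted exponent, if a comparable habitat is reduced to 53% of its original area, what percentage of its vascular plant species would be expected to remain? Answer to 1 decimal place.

82.8%

z = ln(231/84) / ln(3110/104) = 1.0116 / 3.3980 = 0.2977
S_new/S_old = (A_new/A_old)^z = 0.53^0.2977 = exp(0.2977 × -0.6349) = 0.8278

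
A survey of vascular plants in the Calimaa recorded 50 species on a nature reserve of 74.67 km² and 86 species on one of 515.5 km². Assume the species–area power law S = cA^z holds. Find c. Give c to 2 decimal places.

z = ln(S₂/S₁) / ln(A₂/A₁) = ln(86/50) / ln(515.5/74.67) = 0.5423 / 1.9321 = 0.2807
c = S₁ / A₁^z = 50 / 74.67^0.2807 = 50 / 3.356 = 14.9

14.90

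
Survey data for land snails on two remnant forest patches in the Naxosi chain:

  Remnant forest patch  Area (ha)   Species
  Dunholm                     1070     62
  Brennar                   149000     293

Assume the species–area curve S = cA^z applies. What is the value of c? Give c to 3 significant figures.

6.91

z = ln(S₂/S₁) / ln(A₂/A₁) = ln(293/62) / ln(149000/1070) = 1.5530 / 4.9363 = 0.3146
c = S₁ / A₁^z = 62 / 1070^0.3146 = 62 / 8.976 = 6.907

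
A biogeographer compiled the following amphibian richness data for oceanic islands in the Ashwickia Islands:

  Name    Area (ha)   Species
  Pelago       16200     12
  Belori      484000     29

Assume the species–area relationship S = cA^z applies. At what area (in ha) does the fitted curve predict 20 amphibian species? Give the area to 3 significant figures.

z = ln(29/12) / ln(484000/16200) = 0.8824 / 3.3971 = 0.2597
c = 12 / 16200^0.2597 = 12 / 12.4 = 0.9677
A = (20/0.9677)^(1/0.2597) ⇒ ln A = ln(20.67)/0.2597 = 11.6594
A = e^11.6594 ≈ 115771 ha

116000 ha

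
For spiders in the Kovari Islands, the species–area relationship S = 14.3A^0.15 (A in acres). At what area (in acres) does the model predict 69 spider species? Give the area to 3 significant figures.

69 = 14.3 × A^0.15  ⇒  A^0.15 = 69/14.3 = 4.825
ln A = ln(4.825) / 0.15 = 1.5738 / 0.15 = 10.4923
A = e^10.4923 ≈ 36037 acres

36000 acres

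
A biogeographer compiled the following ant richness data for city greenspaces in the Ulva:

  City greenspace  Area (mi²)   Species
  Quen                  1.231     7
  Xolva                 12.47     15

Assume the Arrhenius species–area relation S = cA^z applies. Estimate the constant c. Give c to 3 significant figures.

z = ln(S₂/S₁) / ln(A₂/A₁) = ln(15/7) / ln(12.47/1.231) = 0.7621 / 2.3155 = 0.3291
c = S₁ / A₁^z = 7 / 1.231^0.3291 = 7 / 1.071 = 6.537

6.54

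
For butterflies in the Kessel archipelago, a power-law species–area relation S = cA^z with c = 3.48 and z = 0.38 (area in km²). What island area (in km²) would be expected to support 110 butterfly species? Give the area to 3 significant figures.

110 = 3.48 × A^0.38  ⇒  A^0.38 = 110/3.48 = 31.61
ln A = ln(31.61) / 0.38 = 3.4534 / 0.38 = 9.0880
A = e^9.0880 ≈ 8849 km²

8850 km²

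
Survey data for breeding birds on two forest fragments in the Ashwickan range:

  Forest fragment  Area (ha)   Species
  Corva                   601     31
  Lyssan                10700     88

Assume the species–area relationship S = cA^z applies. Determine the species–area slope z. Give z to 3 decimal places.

Taking logs: ln S = ln c + z ln A, so z = (ln S₂ − ln S₁)/(ln A₂ − ln A₁).
z = ln(88/31) / ln(10700/601) = ln(2.839) / ln(17.8) = 1.0433 / 2.8794 = 0.3623

0.362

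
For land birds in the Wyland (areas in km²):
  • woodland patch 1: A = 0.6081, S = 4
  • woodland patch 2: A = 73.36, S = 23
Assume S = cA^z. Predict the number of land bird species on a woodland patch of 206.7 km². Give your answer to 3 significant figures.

33.6

z = ln(23/4) / ln(73.36/0.6081) = 1.7492 / 4.7928 = 0.3650
c = 4 / 0.6081^0.3650 = 4 / 0.834 = 4.796
S₃ = 4.796 × 206.7^0.3650 = 4.796 × 6.999 ≈ 33.57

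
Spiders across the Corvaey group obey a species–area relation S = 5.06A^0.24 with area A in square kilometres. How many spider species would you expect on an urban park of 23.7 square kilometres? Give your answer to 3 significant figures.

S = 5.06 × 23.7^0.24 = 5.06 × 2.138 ≈ 10.82

10.8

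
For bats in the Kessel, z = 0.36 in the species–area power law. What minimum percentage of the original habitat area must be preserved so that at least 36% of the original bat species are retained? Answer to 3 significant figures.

5.85%

Need (A_new/A_old)^0.36 = 0.36, so A_new/A_old = 0.36^(1/0.36) = 0.36^2.778
ln(A_new/A_old) = ln 0.36 / 0.36 = -1.0217 / 0.36 = -2.8379
A_new/A_old = e^-2.8379 ≈ 0.05855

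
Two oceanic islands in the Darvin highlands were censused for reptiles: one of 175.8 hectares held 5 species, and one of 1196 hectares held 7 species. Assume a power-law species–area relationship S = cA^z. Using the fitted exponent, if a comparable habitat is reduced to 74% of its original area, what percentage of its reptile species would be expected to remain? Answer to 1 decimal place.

z = ln(7/5) / ln(1196/175.8) = 0.3365 / 1.9174 = 0.1755
S_new/S_old = (A_new/A_old)^z = 0.74^0.1755 = exp(0.1755 × -0.3011) = 0.9485

94.9%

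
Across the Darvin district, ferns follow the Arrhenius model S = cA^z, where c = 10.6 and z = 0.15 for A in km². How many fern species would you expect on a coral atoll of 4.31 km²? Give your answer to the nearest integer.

13

S = 10.6 × 4.31^0.15
ln S = ln 10.6 + 0.15 × ln 4.31 = 2.3609 + 0.15 × 1.4609 = 2.5800
S = e^2.5800 ≈ 13.2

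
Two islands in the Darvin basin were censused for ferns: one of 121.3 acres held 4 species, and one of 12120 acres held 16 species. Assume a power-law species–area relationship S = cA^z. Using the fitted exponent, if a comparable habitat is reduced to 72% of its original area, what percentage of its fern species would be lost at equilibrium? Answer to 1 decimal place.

z = ln(16/4) / ln(12120/121.3) = 1.3863 / 4.6043 = 0.3011
S_new/S_old = (A_new/A_old)^z = 0.72^0.3011 = exp(0.3011 × -0.3285) = 0.9058
Fraction lost = 1 − 0.9058 = 0.09417

9.4%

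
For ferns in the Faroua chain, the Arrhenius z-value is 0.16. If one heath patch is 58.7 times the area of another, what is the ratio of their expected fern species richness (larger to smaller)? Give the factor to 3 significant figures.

S₂/S₁ = (A₂/A₁)^z = 58.7^0.16
ln(S₂/S₁) = 0.16 × ln 58.7 = 0.16 × 4.0724 = 0.6516
S₂/S₁ = e^0.6516 ≈ 1.919

1.92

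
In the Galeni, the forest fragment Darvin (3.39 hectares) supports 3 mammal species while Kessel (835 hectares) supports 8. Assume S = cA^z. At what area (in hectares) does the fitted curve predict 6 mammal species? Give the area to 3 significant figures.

166 hectares

z = ln(8/3) / ln(835/3.39) = 0.9808 / 5.5066 = 0.1781
c = 3 / 3.39^0.1781 = 3 / 1.243 = 2.414
A = (6/2.414)^(1/0.1781) ⇒ ln A = ln(2.486)/0.1781 = 5.1123
A = e^5.1123 ≈ 166.1 hectares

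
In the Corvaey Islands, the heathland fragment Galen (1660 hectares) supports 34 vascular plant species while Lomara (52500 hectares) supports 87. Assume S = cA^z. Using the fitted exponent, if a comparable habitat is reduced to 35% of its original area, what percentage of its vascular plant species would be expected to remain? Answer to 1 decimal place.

75.2%

z = ln(87/34) / ln(52500/1660) = 0.9395 / 3.4540 = 0.2720
S_new/S_old = (A_new/A_old)^z = 0.35^0.2720 = exp(0.2720 × -1.0498) = 0.7516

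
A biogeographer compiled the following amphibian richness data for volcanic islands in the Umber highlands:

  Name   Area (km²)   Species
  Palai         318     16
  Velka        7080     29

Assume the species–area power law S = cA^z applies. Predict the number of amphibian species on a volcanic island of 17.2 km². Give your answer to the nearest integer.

z = ln(29/16) / ln(7080/318) = 0.5947 / 3.1030 = 0.1917
c = 16 / 318^0.1917 = 16 / 3.017 = 5.303
S₃ = 5.303 × 17.2^0.1917 = 5.303 × 1.725 ≈ 9.148

9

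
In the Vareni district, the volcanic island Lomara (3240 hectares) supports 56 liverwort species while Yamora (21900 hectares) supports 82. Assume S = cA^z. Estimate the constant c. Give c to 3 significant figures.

z = ln(S₂/S₁) / ln(A₂/A₁) = ln(82/56) / ln(21900/3240) = 0.3814 / 1.9109 = 0.1996
c = S₁ / A₁^z = 56 / 3240^0.1996 = 56 / 5.019 = 11.16

11.2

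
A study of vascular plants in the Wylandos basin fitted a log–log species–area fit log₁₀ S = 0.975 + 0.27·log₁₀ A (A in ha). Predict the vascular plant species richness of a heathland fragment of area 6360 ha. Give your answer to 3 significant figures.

100

S = 9.441 × 6360^0.27 = 9.441 × 10.64 ≈ 100.4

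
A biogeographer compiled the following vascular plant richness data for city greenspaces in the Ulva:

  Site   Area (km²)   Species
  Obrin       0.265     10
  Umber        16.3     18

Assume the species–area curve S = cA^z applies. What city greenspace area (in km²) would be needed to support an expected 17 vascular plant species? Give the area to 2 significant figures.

11 km²

z = ln(18/10) / ln(16.3/0.265) = 0.5878 / 4.1192 = 0.1427
c = 10 / 0.265^0.1427 = 10 / 0.8274 = 12.09
A = (17/12.09)^(1/0.1427) ⇒ ln A = ln(1.407)/0.1427 = 2.3906
A = e^2.3906 ≈ 10.92 km²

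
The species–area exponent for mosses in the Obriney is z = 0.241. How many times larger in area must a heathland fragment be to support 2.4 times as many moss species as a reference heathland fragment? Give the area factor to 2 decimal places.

(A₂/A₁)^0.241 = 2.4, so A₂/A₁ = 2.4^(1/0.241) = 2.4^4.149
ln(A₂/A₁) = ln 2.4 / 0.241 = 0.8755 / 0.241 = 3.6327
A₂/A₁ = e^3.6327 ≈ 37.81

37.81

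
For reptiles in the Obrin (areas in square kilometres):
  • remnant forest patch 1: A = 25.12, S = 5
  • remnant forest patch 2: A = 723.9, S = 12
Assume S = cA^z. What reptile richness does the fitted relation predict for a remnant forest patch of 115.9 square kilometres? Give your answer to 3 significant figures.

z = ln(12/5) / ln(723.9/25.12) = 0.8755 / 3.3610 = 0.2605
c = 5 / 25.12^0.2605 = 5 / 2.316 = 2.159
S₃ = 2.159 × 115.9^0.2605 = 2.159 × 3.449 ≈ 7.446

7.45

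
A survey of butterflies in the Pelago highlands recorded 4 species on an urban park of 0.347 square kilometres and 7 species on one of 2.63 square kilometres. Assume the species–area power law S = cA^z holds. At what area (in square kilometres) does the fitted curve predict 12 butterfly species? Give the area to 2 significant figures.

19 square kilometres

z = ln(7/4) / ln(2.63/0.347) = 0.5596 / 2.0254 = 0.2763
c = 4 / 0.347^0.2763 = 4 / 0.7464 = 5.359
A = (12/5.359)^(1/0.2763) ⇒ ln A = ln(2.239)/0.2763 = 2.9178
A = e^2.9178 ≈ 18.5 square kilometres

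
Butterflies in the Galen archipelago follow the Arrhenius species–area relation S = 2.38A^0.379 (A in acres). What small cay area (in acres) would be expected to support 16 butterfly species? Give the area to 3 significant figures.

153 acres

16 = 2.38 × A^0.379  ⇒  A^0.379 = 16/2.38 = 6.723
ln A = ln(6.723) / 0.379 = 1.9055 / 0.379 = 5.0277
A = e^5.0277 ≈ 152.6 acres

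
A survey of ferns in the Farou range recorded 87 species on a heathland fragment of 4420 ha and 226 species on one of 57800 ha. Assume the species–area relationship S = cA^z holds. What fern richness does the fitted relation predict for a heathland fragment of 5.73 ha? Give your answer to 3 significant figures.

7.37

z = ln(226/87) / ln(57800/4420) = 0.9546 / 2.5708 = 0.3713
c = 87 / 4420^0.3713 = 87 / 22.58 = 3.854
S₃ = 3.854 × 5.73^0.3713 = 3.854 × 1.912 ≈ 7.369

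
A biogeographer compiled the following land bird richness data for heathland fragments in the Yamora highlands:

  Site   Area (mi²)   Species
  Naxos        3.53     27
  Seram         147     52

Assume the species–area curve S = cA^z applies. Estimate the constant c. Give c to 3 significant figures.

21.6

z = ln(S₂/S₁) / ln(A₂/A₁) = ln(52/27) / ln(147/3.53) = 0.6554 / 3.7291 = 0.1758
c = S₁ / A₁^z = 27 / 3.53^0.1758 = 27 / 1.248 = 21.63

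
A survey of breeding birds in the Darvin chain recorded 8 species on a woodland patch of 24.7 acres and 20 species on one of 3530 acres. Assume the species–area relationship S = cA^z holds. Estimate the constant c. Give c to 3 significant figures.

z = ln(S₂/S₁) / ln(A₂/A₁) = ln(20/8) / ln(3530/24.7) = 0.9163 / 4.9622 = 0.1847
c = S₁ / A₁^z = 8 / 24.7^0.1847 = 8 / 1.808 = 4.425

4.43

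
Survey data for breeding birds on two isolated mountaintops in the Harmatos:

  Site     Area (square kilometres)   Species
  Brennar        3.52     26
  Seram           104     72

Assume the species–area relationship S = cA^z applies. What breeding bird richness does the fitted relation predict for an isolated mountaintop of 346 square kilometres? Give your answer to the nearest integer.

103

z = ln(72/26) / ln(104/3.52) = 1.0186 / 3.3859 = 0.3008
c = 26 / 3.52^0.3008 = 26 / 1.46 = 17.81
S₃ = 17.81 × 346^0.3008 = 17.81 × 5.805 ≈ 103.4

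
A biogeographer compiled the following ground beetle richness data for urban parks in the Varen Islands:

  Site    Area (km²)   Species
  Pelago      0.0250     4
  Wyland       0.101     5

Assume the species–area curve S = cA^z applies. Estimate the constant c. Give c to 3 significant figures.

7.21

z = ln(S₂/S₁) / ln(A₂/A₁) = ln(5/4) / ln(0.101/0.025) = 0.2231 / 1.3962 = 0.1598
c = S₁ / A₁^z = 4 / 0.025^0.1598 = 4 / 0.5546 = 7.213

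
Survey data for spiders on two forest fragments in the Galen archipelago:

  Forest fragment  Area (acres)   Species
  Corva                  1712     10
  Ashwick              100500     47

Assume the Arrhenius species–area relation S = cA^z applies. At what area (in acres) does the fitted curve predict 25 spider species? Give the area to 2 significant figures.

z = ln(47/10) / ln(100500/1712) = 1.5476 / 4.0725 = 0.3800
c = 10 / 1712^0.3800 = 10 / 16.93 = 0.5906
A = (25/0.5906)^(1/0.3800) ⇒ ln A = ln(42.33)/0.3800 = 9.8567
A = e^9.8567 ≈ 19086 acres

19000 acres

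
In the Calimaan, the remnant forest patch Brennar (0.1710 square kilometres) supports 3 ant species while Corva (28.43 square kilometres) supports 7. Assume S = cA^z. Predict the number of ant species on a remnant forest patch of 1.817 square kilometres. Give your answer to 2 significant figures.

4.4

z = ln(7/3) / ln(28.43/0.171) = 0.8473 / 5.1135 = 0.1657
c = 3 / 0.171^0.1657 = 3 / 0.7463 = 4.02
S₃ = 4.02 × 1.817^0.1657 = 4.02 × 1.104 ≈ 4.438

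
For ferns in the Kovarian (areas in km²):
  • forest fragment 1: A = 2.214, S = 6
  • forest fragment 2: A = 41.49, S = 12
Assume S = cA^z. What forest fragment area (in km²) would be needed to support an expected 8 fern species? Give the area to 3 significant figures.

7.47 km²

z = ln(12/6) / ln(41.49/2.214) = 0.6931 / 2.9307 = 0.2365
c = 6 / 2.214^0.2365 = 6 / 1.207 = 4.972
A = (8/4.972)^(1/0.2365) ⇒ ln A = ln(1.609)/0.2365 = 2.0111
A = e^2.0111 ≈ 7.472 km²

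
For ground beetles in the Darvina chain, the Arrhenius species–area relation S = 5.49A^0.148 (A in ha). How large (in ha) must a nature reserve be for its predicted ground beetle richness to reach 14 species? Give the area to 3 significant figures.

14 = 5.49 × A^0.148  ⇒  A^0.148 = 14/5.49 = 2.55
ln A = ln(2.55) / 0.148 = 0.9361 / 0.148 = 6.3252
A = e^6.3252 ≈ 558.5 ha

558 ha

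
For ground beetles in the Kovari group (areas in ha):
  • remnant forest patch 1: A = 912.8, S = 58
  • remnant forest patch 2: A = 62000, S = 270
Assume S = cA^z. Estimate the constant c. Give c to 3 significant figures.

z = ln(S₂/S₁) / ln(A₂/A₁) = ln(270/58) / ln(62000/912.8) = 1.5380 / 4.2184 = 0.3646
c = S₁ / A₁^z = 58 / 912.8^0.3646 = 58 / 12 = 4.832

4.83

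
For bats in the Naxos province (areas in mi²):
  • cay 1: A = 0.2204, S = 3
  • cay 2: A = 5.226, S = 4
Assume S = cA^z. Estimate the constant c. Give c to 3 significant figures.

z = ln(S₂/S₁) / ln(A₂/A₁) = ln(4/3) / ln(5.226/0.2204) = 0.2877 / 3.1660 = 0.0909
c = S₁ / A₁^z = 3 / 0.2204^0.0909 = 3 / 0.8716 = 3.442

3.44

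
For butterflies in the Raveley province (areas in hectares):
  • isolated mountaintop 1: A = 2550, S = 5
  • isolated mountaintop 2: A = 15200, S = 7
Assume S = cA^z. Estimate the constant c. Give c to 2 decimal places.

1.14

z = ln(S₂/S₁) / ln(A₂/A₁) = ln(7/5) / ln(15200/2550) = 0.3365 / 1.7852 = 0.1885
c = S₁ / A₁^z = 5 / 2550^0.1885 = 5 / 4.386 = 1.14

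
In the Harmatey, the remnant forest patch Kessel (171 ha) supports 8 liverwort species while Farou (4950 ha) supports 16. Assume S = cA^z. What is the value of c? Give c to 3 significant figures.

z = ln(S₂/S₁) / ln(A₂/A₁) = ln(16/8) / ln(4950/171) = 0.6931 / 3.3655 = 0.2060
c = S₁ / A₁^z = 8 / 171^0.2060 = 8 / 2.883 = 2.775

2.77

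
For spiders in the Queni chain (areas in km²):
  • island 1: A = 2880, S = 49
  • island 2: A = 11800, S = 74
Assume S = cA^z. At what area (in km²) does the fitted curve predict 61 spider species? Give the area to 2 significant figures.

z = ln(74/49) / ln(11800/2880) = 0.4122 / 1.4103 = 0.2923
c = 49 / 2880^0.2923 = 49 / 10.26 = 4.775
A = (61/4.775)^(1/0.2923) ⇒ ln A = ln(12.77)/0.2923 = 8.7149
A = e^8.7149 ≈ 6093 km²

6100 km²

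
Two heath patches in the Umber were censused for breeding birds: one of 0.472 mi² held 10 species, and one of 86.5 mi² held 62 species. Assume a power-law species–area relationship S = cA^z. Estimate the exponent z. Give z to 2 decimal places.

0.35

Taking logs: ln S = ln c + z ln A, so z = (ln S₂ − ln S₁)/(ln A₂ − ln A₁).
z = ln(62/10) / ln(86.5/0.472) = ln(6.2) / ln(183.3) = 1.8245 / 5.2109 = 0.3501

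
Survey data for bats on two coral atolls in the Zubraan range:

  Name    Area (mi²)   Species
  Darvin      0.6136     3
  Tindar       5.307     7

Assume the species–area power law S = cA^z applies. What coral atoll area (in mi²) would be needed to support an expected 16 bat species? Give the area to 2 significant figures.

44 mi²

z = ln(7/3) / ln(5.307/0.6136) = 0.8473 / 2.1574 = 0.3927
c = 3 / 0.6136^0.3927 = 3 / 0.8255 = 3.634
A = (16/3.634)^(1/0.3927) ⇒ ln A = ln(4.402)/0.3927 = 3.7740
A = e^3.7740 ≈ 43.55 mi²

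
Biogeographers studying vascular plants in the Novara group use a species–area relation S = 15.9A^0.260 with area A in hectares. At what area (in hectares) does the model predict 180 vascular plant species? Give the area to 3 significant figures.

11300 hectares

180 = 15.9 × A^0.26  ⇒  A^0.26 = 180/15.9 = 11.32
ln A = ln(11.32) / 0.26 = 2.4266 / 0.26 = 9.3332
A = e^9.3332 ≈ 11308 hectares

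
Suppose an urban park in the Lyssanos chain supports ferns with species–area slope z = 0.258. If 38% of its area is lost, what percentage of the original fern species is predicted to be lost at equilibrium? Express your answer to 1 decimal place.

11.6%

S_new/S_old = (A_new/A_old)^z = 0.62^0.258
= exp(0.258 × ln 0.62) = exp(0.258 × -0.4780) = exp(-0.1233) ≈ 0.884
Fraction lost = 1 − 0.884 = 0.116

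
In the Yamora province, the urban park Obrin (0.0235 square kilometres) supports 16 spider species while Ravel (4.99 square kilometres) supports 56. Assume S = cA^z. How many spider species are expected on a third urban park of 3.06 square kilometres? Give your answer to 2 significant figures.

50

z = ln(56/16) / ln(4.99/0.0235) = 1.2528 / 5.3582 = 0.2338
c = 16 / 0.0235^0.2338 = 16 / 0.4161 = 38.46
S₃ = 38.46 × 3.06^0.2338 = 38.46 × 1.299 ≈ 49.95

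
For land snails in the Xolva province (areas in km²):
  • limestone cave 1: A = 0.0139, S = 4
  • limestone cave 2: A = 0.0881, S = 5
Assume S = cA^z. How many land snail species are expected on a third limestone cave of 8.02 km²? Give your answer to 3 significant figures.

8.62

z = ln(5/4) / ln(0.0881/0.0139) = 0.2231 / 1.8466 = 0.1208
c = 4 / 0.0139^0.1208 = 4 / 0.5965 = 6.706
S₃ = 6.706 × 8.02^0.1208 = 6.706 × 1.286 ≈ 8.624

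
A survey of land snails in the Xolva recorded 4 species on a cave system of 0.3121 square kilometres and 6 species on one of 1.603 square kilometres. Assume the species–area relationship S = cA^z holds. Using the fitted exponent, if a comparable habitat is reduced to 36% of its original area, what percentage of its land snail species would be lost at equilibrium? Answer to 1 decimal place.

22.4%

z = ln(6/4) / ln(1.603/0.3121) = 0.4055 / 1.6363 = 0.2478
S_new/S_old = (A_new/A_old)^z = 0.36^0.2478 = exp(0.2478 × -1.0217) = 0.7763
Fraction lost = 1 − 0.7763 = 0.2237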